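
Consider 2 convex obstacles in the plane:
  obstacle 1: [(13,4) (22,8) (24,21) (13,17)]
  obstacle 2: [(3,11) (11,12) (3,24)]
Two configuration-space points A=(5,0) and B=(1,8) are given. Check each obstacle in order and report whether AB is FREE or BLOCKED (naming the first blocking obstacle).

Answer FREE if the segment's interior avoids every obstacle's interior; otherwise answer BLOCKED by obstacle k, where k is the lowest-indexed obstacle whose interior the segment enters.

FREE

Obstacle 1 [(13,4) (22,8) (24,21) (13,17)]:
  edge (13,4)–(22,8): clear
  edge (22,8)–(24,21): clear
  edge (24,21)–(13,17): clear
  edge (13,17)–(13,4): clear
  midpoint (3,4) outside
  → clear
Obstacle 2 [(3,11) (11,12) (3,24)]:
  edge (3,11)–(11,12): clear
  edge (11,12)–(3,24): clear
  edge (3,24)–(3,11): clear
  midpoint (3,4) outside
  → clear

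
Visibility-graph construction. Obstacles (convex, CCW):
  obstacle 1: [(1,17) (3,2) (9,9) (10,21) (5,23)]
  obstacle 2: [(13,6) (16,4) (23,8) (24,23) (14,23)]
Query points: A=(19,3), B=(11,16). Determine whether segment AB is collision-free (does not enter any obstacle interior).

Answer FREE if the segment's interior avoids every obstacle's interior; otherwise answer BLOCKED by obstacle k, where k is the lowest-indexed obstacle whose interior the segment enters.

Obstacle 1 [(1,17) (3,2) (9,9) (10,21) (5,23)]:
  edge (1,17)–(3,2): clear
  edge (3,2)–(9,9): clear
  edge (9,9)–(10,21): clear
  edge (10,21)–(5,23): clear
  edge (5,23)–(1,17): clear
  midpoint (15,19/2) outside
  → clear
Obstacle 2 [(13,6) (16,4) (23,8) (24,23) (14,23)]:
  edge (13,6)–(16,4): clear
  edge (16,4)–(23,8): crosses AB
  edge (23,8)–(24,23): clear
  edge (24,23)–(14,23): clear
  edge (14,23)–(13,6): crosses AB
  → BLOCKED

BLOCKED by obstacle 2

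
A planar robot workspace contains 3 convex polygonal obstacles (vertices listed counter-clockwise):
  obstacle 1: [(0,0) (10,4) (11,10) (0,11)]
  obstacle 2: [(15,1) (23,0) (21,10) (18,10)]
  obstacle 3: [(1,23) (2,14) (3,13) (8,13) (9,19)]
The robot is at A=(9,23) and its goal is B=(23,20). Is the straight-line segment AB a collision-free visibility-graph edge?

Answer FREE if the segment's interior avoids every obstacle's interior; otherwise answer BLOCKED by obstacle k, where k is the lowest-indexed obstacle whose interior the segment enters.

Obstacle 1 [(0,0) (10,4) (11,10) (0,11)]:
  edge (0,0)–(10,4): clear
  edge (10,4)–(11,10): clear
  edge (11,10)–(0,11): clear
  edge (0,11)–(0,0): clear
  midpoint (16,43/2) outside
  → clear
Obstacle 2 [(15,1) (23,0) (21,10) (18,10)]:
  edge (15,1)–(23,0): clear
  edge (23,0)–(21,10): clear
  edge (21,10)–(18,10): clear
  edge (18,10)–(15,1): clear
  midpoint (16,43/2) outside
  → clear
Obstacle 3 [(1,23) (2,14) (3,13) (8,13) (9,19)]:
  edge (1,23)–(2,14): clear
  edge (2,14)–(3,13): clear
  edge (3,13)–(8,13): clear
  edge (8,13)–(9,19): clear
  edge (9,19)–(1,23): clear
  midpoint (16,43/2) outside
  → clear

FREE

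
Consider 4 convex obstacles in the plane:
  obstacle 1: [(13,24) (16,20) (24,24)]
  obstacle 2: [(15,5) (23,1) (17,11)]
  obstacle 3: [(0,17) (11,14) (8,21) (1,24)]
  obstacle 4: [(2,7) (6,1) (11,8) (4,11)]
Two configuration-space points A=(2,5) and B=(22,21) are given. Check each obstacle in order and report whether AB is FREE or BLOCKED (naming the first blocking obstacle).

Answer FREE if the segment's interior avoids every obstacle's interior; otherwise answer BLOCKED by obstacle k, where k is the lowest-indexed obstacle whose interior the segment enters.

BLOCKED by obstacle 4

Obstacle 1 [(13,24) (16,20) (24,24)]:
  edge (13,24)–(16,20): clear
  edge (16,20)–(24,24): clear
  edge (24,24)–(13,24): clear
  midpoint (12,13) outside
  → clear
Obstacle 2 [(15,5) (23,1) (17,11)]:
  edge (15,5)–(23,1): clear
  edge (23,1)–(17,11): clear
  edge (17,11)–(15,5): clear
  midpoint (12,13) outside
  → clear
Obstacle 3 [(0,17) (11,14) (8,21) (1,24)]:
  edge (0,17)–(11,14): clear
  edge (11,14)–(8,21): clear
  edge (8,21)–(1,24): clear
  edge (1,24)–(0,17): clear
  midpoint (12,13) outside
  → clear
Obstacle 4 [(2,7) (6,1) (11,8) (4,11)]:
  edge (2,7)–(6,1): crosses AB
  edge (6,1)–(11,8): clear
  edge (11,8)–(4,11): crosses AB
  edge (4,11)–(2,7): clear
  → BLOCKED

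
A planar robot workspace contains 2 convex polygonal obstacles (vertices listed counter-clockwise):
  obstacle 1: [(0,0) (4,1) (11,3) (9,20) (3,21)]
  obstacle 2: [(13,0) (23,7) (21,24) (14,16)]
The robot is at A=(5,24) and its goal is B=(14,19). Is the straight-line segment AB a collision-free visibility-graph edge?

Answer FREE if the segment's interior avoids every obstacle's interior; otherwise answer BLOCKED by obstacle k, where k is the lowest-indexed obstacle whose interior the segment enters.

FREE

Obstacle 1 [(0,0) (4,1) (11,3) (9,20) (3,21)]:
  edge (0,0)–(4,1): clear
  edge (4,1)–(11,3): clear
  edge (11,3)–(9,20): clear
  edge (9,20)–(3,21): clear
  edge (3,21)–(0,0): clear
  midpoint (19/2,43/2) outside
  → clear
Obstacle 2 [(13,0) (23,7) (21,24) (14,16)]:
  edge (13,0)–(23,7): clear
  edge (23,7)–(21,24): clear
  edge (21,24)–(14,16): clear
  edge (14,16)–(13,0): clear
  midpoint (19/2,43/2) outside
  → clear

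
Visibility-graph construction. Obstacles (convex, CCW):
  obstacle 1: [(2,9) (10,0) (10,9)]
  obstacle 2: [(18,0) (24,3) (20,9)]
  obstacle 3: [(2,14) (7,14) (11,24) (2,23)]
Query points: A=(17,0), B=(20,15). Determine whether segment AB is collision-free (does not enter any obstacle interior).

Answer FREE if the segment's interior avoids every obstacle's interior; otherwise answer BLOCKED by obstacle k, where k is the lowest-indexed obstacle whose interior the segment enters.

FREE

Obstacle 1 [(2,9) (10,0) (10,9)]:
  edge (2,9)–(10,0): clear
  edge (10,0)–(10,9): clear
  edge (10,9)–(2,9): clear
  midpoint (37/2,15/2) outside
  → clear
Obstacle 2 [(18,0) (24,3) (20,9)]:
  edge (18,0)–(24,3): clear
  edge (24,3)–(20,9): clear
  edge (20,9)–(18,0): clear
  midpoint (37/2,15/2) outside
  → clear
Obstacle 3 [(2,14) (7,14) (11,24) (2,23)]:
  edge (2,14)–(7,14): clear
  edge (7,14)–(11,24): clear
  edge (11,24)–(2,23): clear
  edge (2,23)–(2,14): clear
  midpoint (37/2,15/2) outside
  → clear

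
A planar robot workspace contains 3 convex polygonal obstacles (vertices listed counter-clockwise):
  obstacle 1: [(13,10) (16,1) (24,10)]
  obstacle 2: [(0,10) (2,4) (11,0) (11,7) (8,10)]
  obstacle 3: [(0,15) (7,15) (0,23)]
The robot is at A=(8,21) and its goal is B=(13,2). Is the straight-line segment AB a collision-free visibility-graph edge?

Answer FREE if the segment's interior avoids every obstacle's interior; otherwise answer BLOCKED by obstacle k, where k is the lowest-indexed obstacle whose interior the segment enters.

Obstacle 1 [(13,10) (16,1) (24,10)]:
  edge (13,10)–(16,1): clear
  edge (16,1)–(24,10): clear
  edge (24,10)–(13,10): clear
  midpoint (21/2,23/2) outside
  → clear
Obstacle 2 [(0,10) (2,4) (11,0) (11,7) (8,10)]:
  edge (0,10)–(2,4): clear
  edge (2,4)–(11,0): clear
  edge (11,0)–(11,7): clear
  edge (11,7)–(8,10): clear
  edge (8,10)–(0,10): clear
  midpoint (21/2,23/2) outside
  → clear
Obstacle 3 [(0,15) (7,15) (0,23)]:
  edge (0,15)–(7,15): clear
  edge (7,15)–(0,23): clear
  edge (0,23)–(0,15): clear
  midpoint (21/2,23/2) outside
  → clear

FREE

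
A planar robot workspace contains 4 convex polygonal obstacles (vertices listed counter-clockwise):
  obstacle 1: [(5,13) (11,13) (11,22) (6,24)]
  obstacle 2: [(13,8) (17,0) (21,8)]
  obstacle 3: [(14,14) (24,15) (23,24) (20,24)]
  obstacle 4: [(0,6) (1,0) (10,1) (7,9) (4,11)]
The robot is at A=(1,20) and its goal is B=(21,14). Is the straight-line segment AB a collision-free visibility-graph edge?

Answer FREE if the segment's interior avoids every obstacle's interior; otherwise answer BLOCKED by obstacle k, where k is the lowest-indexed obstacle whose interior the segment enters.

BLOCKED by obstacle 1

Obstacle 1 [(5,13) (11,13) (11,22) (6,24)]:
  edge (5,13)–(11,13): clear
  edge (11,13)–(11,22): crosses AB
  edge (11,22)–(6,24): clear
  edge (6,24)–(5,13): crosses AB
  → BLOCKED
Obstacle 2 [(13,8) (17,0) (21,8)]:
  edge (13,8)–(17,0): clear
  edge (17,0)–(21,8): clear
  edge (21,8)–(13,8): clear
  midpoint (11,17) outside
  → clear
Obstacle 3 [(14,14) (24,15) (23,24) (20,24)]:
  edge (14,14)–(24,15): crosses AB
  edge (24,15)–(23,24): clear
  edge (23,24)–(20,24): clear
  edge (20,24)–(14,14): crosses AB
  → BLOCKED
Obstacle 4 [(0,6) (1,0) (10,1) (7,9) (4,11)]:
  edge (0,6)–(1,0): clear
  edge (1,0)–(10,1): clear
  edge (10,1)–(7,9): clear
  edge (7,9)–(4,11): clear
  edge (4,11)–(0,6): clear
  midpoint (11,17) outside
  → clear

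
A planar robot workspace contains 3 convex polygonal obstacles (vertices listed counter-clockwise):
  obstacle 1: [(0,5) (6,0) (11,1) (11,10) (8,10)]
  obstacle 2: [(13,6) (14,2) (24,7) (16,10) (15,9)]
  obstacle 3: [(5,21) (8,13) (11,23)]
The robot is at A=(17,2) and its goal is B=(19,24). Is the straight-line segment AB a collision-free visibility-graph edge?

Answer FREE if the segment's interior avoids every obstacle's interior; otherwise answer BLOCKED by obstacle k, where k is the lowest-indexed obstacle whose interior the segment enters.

Obstacle 1 [(0,5) (6,0) (11,1) (11,10) (8,10)]:
  edge (0,5)–(6,0): clear
  edge (6,0)–(11,1): clear
  edge (11,1)–(11,10): clear
  edge (11,10)–(8,10): clear
  edge (8,10)–(0,5): clear
  midpoint (18,13) outside
  → clear
Obstacle 2 [(13,6) (14,2) (24,7) (16,10) (15,9)]:
  edge (13,6)–(14,2): clear
  edge (14,2)–(24,7): crosses AB
  edge (24,7)–(16,10): crosses AB
  edge (16,10)–(15,9): clear
  edge (15,9)–(13,6): clear
  → BLOCKED
Obstacle 3 [(5,21) (8,13) (11,23)]:
  edge (5,21)–(8,13): clear
  edge (8,13)–(11,23): clear
  edge (11,23)–(5,21): clear
  midpoint (18,13) outside
  → clear

BLOCKED by obstacle 2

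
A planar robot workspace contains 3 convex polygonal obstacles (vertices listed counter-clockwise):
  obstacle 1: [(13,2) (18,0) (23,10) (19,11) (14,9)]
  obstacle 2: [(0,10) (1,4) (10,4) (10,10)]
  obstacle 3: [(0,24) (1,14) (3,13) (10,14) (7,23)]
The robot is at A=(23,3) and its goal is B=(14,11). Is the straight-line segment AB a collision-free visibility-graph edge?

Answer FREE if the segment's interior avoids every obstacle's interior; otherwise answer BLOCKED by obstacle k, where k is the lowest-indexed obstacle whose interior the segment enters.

BLOCKED by obstacle 1

Obstacle 1 [(13,2) (18,0) (23,10) (19,11) (14,9)]:
  edge (13,2)–(18,0): clear
  edge (18,0)–(23,10): crosses AB
  edge (23,10)–(19,11): clear
  edge (19,11)–(14,9): crosses AB
  edge (14,9)–(13,2): clear
  → BLOCKED
Obstacle 2 [(0,10) (1,4) (10,4) (10,10)]:
  edge (0,10)–(1,4): clear
  edge (1,4)–(10,4): clear
  edge (10,4)–(10,10): clear
  edge (10,10)–(0,10): clear
  midpoint (37/2,7) outside
  → clear
Obstacle 3 [(0,24) (1,14) (3,13) (10,14) (7,23)]:
  edge (0,24)–(1,14): clear
  edge (1,14)–(3,13): clear
  edge (3,13)–(10,14): clear
  edge (10,14)–(7,23): clear
  edge (7,23)–(0,24): clear
  midpoint (37/2,7) outside
  → clear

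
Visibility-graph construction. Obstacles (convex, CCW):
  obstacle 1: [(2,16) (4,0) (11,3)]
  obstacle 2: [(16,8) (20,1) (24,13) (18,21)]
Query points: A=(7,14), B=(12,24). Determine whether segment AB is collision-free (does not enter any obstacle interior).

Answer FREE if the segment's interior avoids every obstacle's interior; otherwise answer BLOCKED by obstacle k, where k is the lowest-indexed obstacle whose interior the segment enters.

Obstacle 1 [(2,16) (4,0) (11,3)]:
  edge (2,16)–(4,0): clear
  edge (4,0)–(11,3): clear
  edge (11,3)–(2,16): clear
  midpoint (19/2,19) outside
  → clear
Obstacle 2 [(16,8) (20,1) (24,13) (18,21)]:
  edge (16,8)–(20,1): clear
  edge (20,1)–(24,13): clear
  edge (24,13)–(18,21): clear
  edge (18,21)–(16,8): clear
  midpoint (19/2,19) outside
  → clear

FREE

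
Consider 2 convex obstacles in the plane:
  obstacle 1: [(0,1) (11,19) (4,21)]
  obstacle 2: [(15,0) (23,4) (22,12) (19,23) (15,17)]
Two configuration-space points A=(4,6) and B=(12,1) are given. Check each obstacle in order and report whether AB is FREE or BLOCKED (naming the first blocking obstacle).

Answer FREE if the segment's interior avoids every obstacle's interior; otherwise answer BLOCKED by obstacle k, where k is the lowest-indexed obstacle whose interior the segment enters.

FREE

Obstacle 1 [(0,1) (11,19) (4,21)]:
  edge (0,1)–(11,19): clear
  edge (11,19)–(4,21): clear
  edge (4,21)–(0,1): clear
  midpoint (8,7/2) outside
  → clear
Obstacle 2 [(15,0) (23,4) (22,12) (19,23) (15,17)]:
  edge (15,0)–(23,4): clear
  edge (23,4)–(22,12): clear
  edge (22,12)–(19,23): clear
  edge (19,23)–(15,17): clear
  edge (15,17)–(15,0): clear
  midpoint (8,7/2) outside
  → clear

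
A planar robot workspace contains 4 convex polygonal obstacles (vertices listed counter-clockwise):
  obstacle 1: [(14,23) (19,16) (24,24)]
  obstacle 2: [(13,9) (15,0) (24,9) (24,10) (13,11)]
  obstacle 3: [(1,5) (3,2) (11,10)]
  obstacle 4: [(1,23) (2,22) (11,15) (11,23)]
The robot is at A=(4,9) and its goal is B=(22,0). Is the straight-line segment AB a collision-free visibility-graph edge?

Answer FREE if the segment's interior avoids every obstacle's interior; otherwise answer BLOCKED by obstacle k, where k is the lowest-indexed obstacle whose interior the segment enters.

Obstacle 1 [(14,23) (19,16) (24,24)]:
  edge (14,23)–(19,16): clear
  edge (19,16)–(24,24): clear
  edge (24,24)–(14,23): clear
  midpoint (13,9/2) outside
  → clear
Obstacle 2 [(13,9) (15,0) (24,9) (24,10) (13,11)]:
  edge (13,9)–(15,0): crosses AB
  edge (15,0)–(24,9): crosses AB
  edge (24,9)–(24,10): clear
  edge (24,10)–(13,11): clear
  edge (13,11)–(13,9): clear
  → BLOCKED
Obstacle 3 [(1,5) (3,2) (11,10)]:
  edge (1,5)–(3,2): clear
  edge (3,2)–(11,10): crosses AB
  edge (11,10)–(1,5): crosses AB
  → BLOCKED
Obstacle 4 [(1,23) (2,22) (11,15) (11,23)]:
  edge (1,23)–(2,22): clear
  edge (2,22)–(11,15): clear
  edge (11,15)–(11,23): clear
  edge (11,23)–(1,23): clear
  midpoint (13,9/2) outside
  → clear

BLOCKED by obstacle 2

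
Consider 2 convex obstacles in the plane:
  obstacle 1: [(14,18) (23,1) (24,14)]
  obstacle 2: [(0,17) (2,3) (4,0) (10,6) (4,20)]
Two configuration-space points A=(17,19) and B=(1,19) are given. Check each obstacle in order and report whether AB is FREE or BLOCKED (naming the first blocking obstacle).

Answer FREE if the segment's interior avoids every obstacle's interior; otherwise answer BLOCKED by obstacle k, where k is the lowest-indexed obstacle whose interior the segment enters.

BLOCKED by obstacle 2

Obstacle 1 [(14,18) (23,1) (24,14)]:
  edge (14,18)–(23,1): clear
  edge (23,1)–(24,14): clear
  edge (24,14)–(14,18): clear
  midpoint (9,19) outside
  → clear
Obstacle 2 [(0,17) (2,3) (4,0) (10,6) (4,20)]:
  edge (0,17)–(2,3): clear
  edge (2,3)–(4,0): clear
  edge (4,0)–(10,6): clear
  edge (10,6)–(4,20): crosses AB
  edge (4,20)–(0,17): crosses AB
  → BLOCKED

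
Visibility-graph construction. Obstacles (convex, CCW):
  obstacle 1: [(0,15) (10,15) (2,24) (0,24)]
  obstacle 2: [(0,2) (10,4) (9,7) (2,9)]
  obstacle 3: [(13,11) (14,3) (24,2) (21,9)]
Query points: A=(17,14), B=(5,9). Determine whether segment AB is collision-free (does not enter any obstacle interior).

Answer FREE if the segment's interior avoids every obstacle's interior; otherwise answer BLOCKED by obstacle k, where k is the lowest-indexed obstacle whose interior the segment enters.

Obstacle 1 [(0,15) (10,15) (2,24) (0,24)]:
  edge (0,15)–(10,15): clear
  edge (10,15)–(2,24): clear
  edge (2,24)–(0,24): clear
  edge (0,24)–(0,15): clear
  midpoint (11,23/2) outside
  → clear
Obstacle 2 [(0,2) (10,4) (9,7) (2,9)]:
  edge (0,2)–(10,4): clear
  edge (10,4)–(9,7): clear
  edge (9,7)–(2,9): clear
  edge (2,9)–(0,2): clear
  midpoint (11,23/2) outside
  → clear
Obstacle 3 [(13,11) (14,3) (24,2) (21,9)]:
  edge (13,11)–(14,3): clear
  edge (14,3)–(24,2): clear
  edge (24,2)–(21,9): clear
  edge (21,9)–(13,11): clear
  midpoint (11,23/2) outside
  → clear

FREE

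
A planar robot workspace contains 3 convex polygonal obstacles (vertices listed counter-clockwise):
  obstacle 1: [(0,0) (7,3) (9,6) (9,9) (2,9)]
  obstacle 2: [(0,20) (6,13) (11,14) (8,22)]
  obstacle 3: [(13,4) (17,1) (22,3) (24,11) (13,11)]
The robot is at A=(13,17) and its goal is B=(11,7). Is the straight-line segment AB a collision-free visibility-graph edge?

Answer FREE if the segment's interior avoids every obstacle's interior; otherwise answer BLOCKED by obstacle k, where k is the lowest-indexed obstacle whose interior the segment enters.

FREE

Obstacle 1 [(0,0) (7,3) (9,6) (9,9) (2,9)]:
  edge (0,0)–(7,3): clear
  edge (7,3)–(9,6): clear
  edge (9,6)–(9,9): clear
  edge (9,9)–(2,9): clear
  edge (2,9)–(0,0): clear
  midpoint (12,12) outside
  → clear
Obstacle 2 [(0,20) (6,13) (11,14) (8,22)]:
  edge (0,20)–(6,13): clear
  edge (6,13)–(11,14): clear
  edge (11,14)–(8,22): clear
  edge (8,22)–(0,20): clear
  midpoint (12,12) outside
  → clear
Obstacle 3 [(13,4) (17,1) (22,3) (24,11) (13,11)]:
  edge (13,4)–(17,1): clear
  edge (17,1)–(22,3): clear
  edge (22,3)–(24,11): clear
  edge (24,11)–(13,11): clear
  edge (13,11)–(13,4): clear
  midpoint (12,12) outside
  → clear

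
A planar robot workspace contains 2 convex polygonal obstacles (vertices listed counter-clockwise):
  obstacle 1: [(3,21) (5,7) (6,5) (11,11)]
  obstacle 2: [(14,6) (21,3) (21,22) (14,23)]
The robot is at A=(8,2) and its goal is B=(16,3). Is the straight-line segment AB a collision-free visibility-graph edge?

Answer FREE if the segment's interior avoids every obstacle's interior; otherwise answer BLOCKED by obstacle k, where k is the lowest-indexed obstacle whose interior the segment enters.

FREE

Obstacle 1 [(3,21) (5,7) (6,5) (11,11)]:
  edge (3,21)–(5,7): clear
  edge (5,7)–(6,5): clear
  edge (6,5)–(11,11): clear
  edge (11,11)–(3,21): clear
  midpoint (12,5/2) outside
  → clear
Obstacle 2 [(14,6) (21,3) (21,22) (14,23)]:
  edge (14,6)–(21,3): clear
  edge (21,3)–(21,22): clear
  edge (21,22)–(14,23): clear
  edge (14,23)–(14,6): clear
  midpoint (12,5/2) outside
  → clear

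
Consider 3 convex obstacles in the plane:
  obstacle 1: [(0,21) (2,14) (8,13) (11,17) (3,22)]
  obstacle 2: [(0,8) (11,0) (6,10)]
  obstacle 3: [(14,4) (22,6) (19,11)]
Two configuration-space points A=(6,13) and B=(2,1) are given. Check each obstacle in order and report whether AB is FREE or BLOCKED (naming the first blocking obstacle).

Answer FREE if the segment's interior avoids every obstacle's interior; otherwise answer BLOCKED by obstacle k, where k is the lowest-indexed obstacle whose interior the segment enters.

Obstacle 1 [(0,21) (2,14) (8,13) (11,17) (3,22)]:
  edge (0,21)–(2,14): clear
  edge (2,14)–(8,13): clear
  edge (8,13)–(11,17): clear
  edge (11,17)–(3,22): clear
  edge (3,22)–(0,21): clear
  midpoint (4,7) outside
  → clear
Obstacle 2 [(0,8) (11,0) (6,10)]:
  edge (0,8)–(11,0): crosses AB
  edge (11,0)–(6,10): clear
  edge (6,10)–(0,8): crosses AB
  → BLOCKED
Obstacle 3 [(14,4) (22,6) (19,11)]:
  edge (14,4)–(22,6): clear
  edge (22,6)–(19,11): clear
  edge (19,11)–(14,4): clear
  midpoint (4,7) outside
  → clear

BLOCKED by obstacle 2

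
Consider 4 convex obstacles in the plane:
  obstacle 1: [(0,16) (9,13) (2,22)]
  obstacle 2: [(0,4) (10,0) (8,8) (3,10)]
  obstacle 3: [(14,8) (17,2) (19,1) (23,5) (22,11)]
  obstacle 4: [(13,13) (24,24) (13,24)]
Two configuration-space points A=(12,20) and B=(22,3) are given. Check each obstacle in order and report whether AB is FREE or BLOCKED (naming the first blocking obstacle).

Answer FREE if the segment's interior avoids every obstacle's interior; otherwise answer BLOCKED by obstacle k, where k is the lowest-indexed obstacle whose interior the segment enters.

BLOCKED by obstacle 3

Obstacle 1 [(0,16) (9,13) (2,22)]:
  edge (0,16)–(9,13): clear
  edge (9,13)–(2,22): clear
  edge (2,22)–(0,16): clear
  midpoint (17,23/2) outside
  → clear
Obstacle 2 [(0,4) (10,0) (8,8) (3,10)]:
  edge (0,4)–(10,0): clear
  edge (10,0)–(8,8): clear
  edge (8,8)–(3,10): clear
  edge (3,10)–(0,4): clear
  midpoint (17,23/2) outside
  → clear
Obstacle 3 [(14,8) (17,2) (19,1) (23,5) (22,11)]:
  edge (14,8)–(17,2): clear
  edge (17,2)–(19,1): clear
  edge (19,1)–(23,5): crosses AB
  edge (23,5)–(22,11): clear
  edge (22,11)–(14,8): crosses AB
  → BLOCKED
Obstacle 4 [(13,13) (24,24) (13,24)]:
  edge (13,13)–(24,24): crosses AB
  edge (24,24)–(13,24): clear
  edge (13,24)–(13,13): crosses AB
  → BLOCKED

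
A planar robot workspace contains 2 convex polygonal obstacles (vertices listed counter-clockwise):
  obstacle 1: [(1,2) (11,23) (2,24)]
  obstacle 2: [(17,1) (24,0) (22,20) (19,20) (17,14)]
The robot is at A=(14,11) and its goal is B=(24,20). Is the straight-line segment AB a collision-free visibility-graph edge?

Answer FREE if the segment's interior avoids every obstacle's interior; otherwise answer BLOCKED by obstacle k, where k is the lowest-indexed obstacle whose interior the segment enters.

Obstacle 1 [(1,2) (11,23) (2,24)]:
  edge (1,2)–(11,23): clear
  edge (11,23)–(2,24): clear
  edge (2,24)–(1,2): clear
  midpoint (19,31/2) outside
  → clear
Obstacle 2 [(17,1) (24,0) (22,20) (19,20) (17,14)]:
  edge (17,1)–(24,0): clear
  edge (24,0)–(22,20): crosses AB
  edge (22,20)–(19,20): clear
  edge (19,20)–(17,14): clear
  edge (17,14)–(17,1): crosses AB
  → BLOCKED

BLOCKED by obstacle 2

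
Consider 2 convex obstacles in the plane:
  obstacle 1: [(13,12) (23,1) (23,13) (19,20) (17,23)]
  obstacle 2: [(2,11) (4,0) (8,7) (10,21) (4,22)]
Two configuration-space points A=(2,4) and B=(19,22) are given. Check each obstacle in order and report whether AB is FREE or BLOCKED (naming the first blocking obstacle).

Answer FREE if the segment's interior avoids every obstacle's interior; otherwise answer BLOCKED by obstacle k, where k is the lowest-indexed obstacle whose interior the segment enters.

BLOCKED by obstacle 1

Obstacle 1 [(13,12) (23,1) (23,13) (19,20) (17,23)]:
  edge (13,12)–(23,1): clear
  edge (23,1)–(23,13): clear
  edge (23,13)–(19,20): clear
  edge (19,20)–(17,23): crosses AB
  edge (17,23)–(13,12): crosses AB
  → BLOCKED
Obstacle 2 [(2,11) (4,0) (8,7) (10,21) (4,22)]:
  edge (2,11)–(4,0): crosses AB
  edge (4,0)–(8,7): clear
  edge (8,7)–(10,21): crosses AB
  edge (10,21)–(4,22): clear
  edge (4,22)–(2,11): clear
  → BLOCKED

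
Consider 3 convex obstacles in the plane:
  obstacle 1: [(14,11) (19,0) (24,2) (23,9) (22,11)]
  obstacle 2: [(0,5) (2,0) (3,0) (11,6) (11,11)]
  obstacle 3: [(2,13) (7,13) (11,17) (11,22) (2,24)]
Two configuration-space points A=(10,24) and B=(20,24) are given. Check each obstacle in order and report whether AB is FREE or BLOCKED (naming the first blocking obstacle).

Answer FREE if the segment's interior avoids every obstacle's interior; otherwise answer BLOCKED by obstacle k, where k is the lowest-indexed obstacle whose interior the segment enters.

FREE

Obstacle 1 [(14,11) (19,0) (24,2) (23,9) (22,11)]:
  edge (14,11)–(19,0): clear
  edge (19,0)–(24,2): clear
  edge (24,2)–(23,9): clear
  edge (23,9)–(22,11): clear
  edge (22,11)–(14,11): clear
  midpoint (15,24) outside
  → clear
Obstacle 2 [(0,5) (2,0) (3,0) (11,6) (11,11)]:
  edge (0,5)–(2,0): clear
  edge (2,0)–(3,0): clear
  edge (3,0)–(11,6): clear
  edge (11,6)–(11,11): clear
  edge (11,11)–(0,5): clear
  midpoint (15,24) outside
  → clear
Obstacle 3 [(2,13) (7,13) (11,17) (11,22) (2,24)]:
  edge (2,13)–(7,13): clear
  edge (7,13)–(11,17): clear
  edge (11,17)–(11,22): clear
  edge (11,22)–(2,24): clear
  edge (2,24)–(2,13): clear
  midpoint (15,24) outside
  → clear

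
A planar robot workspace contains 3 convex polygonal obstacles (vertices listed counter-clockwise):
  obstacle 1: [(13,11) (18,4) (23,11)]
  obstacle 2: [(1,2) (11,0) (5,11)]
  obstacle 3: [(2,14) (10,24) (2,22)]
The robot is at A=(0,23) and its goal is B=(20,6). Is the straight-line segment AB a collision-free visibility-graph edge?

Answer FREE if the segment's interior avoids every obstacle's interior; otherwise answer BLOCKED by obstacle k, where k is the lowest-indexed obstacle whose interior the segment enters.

BLOCKED by obstacle 1

Obstacle 1 [(13,11) (18,4) (23,11)]:
  edge (13,11)–(18,4): clear
  edge (18,4)–(23,11): crosses AB
  edge (23,11)–(13,11): crosses AB
  → BLOCKED
Obstacle 2 [(1,2) (11,0) (5,11)]:
  edge (1,2)–(11,0): clear
  edge (11,0)–(5,11): clear
  edge (5,11)–(1,2): clear
  midpoint (10,29/2) outside
  → clear
Obstacle 3 [(2,14) (10,24) (2,22)]:
  edge (2,14)–(10,24): crosses AB
  edge (10,24)–(2,22): clear
  edge (2,22)–(2,14): crosses AB
  → BLOCKED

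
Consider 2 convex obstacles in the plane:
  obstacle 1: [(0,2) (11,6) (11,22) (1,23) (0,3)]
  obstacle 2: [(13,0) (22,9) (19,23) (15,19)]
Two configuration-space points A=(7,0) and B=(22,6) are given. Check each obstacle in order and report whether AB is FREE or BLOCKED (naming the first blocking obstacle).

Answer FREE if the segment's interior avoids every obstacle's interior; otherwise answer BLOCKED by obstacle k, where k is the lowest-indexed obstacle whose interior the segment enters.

Obstacle 1 [(0,2) (11,6) (11,22) (1,23) (0,3)]:
  edge (0,2)–(11,6): clear
  edge (11,6)–(11,22): clear
  edge (11,22)–(1,23): clear
  edge (1,23)–(0,3): clear
  edge (0,3)–(0,2): clear
  midpoint (29/2,3) outside
  → clear
Obstacle 2 [(13,0) (22,9) (19,23) (15,19)]:
  edge (13,0)–(22,9): crosses AB
  edge (22,9)–(19,23): clear
  edge (19,23)–(15,19): clear
  edge (15,19)–(13,0): crosses AB
  → BLOCKED

BLOCKED by obstacle 2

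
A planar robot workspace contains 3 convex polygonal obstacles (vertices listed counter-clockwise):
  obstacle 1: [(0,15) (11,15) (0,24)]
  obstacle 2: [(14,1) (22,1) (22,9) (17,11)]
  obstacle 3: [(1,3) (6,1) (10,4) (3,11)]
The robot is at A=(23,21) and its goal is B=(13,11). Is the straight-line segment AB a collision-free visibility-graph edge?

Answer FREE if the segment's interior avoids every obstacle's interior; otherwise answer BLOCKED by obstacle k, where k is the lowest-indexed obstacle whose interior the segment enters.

Obstacle 1 [(0,15) (11,15) (0,24)]:
  edge (0,15)–(11,15): clear
  edge (11,15)–(0,24): clear
  edge (0,24)–(0,15): clear
  midpoint (18,16) outside
  → clear
Obstacle 2 [(14,1) (22,1) (22,9) (17,11)]:
  edge (14,1)–(22,1): clear
  edge (22,1)–(22,9): clear
  edge (22,9)–(17,11): clear
  edge (17,11)–(14,1): clear
  midpoint (18,16) outside
  → clear
Obstacle 3 [(1,3) (6,1) (10,4) (3,11)]:
  edge (1,3)–(6,1): clear
  edge (6,1)–(10,4): clear
  edge (10,4)–(3,11): clear
  edge (3,11)–(1,3): clear
  midpoint (18,16) outside
  → clear

FREE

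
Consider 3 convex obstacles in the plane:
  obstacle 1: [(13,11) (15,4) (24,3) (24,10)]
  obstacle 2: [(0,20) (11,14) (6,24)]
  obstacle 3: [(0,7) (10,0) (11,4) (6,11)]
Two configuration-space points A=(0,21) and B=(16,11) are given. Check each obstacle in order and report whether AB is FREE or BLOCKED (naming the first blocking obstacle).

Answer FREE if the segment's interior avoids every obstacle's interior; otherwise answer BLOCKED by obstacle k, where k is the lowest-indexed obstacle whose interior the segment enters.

Obstacle 1 [(13,11) (15,4) (24,3) (24,10)]:
  edge (13,11)–(15,4): clear
  edge (15,4)–(24,3): clear
  edge (24,3)–(24,10): clear
  edge (24,10)–(13,11): clear
  midpoint (8,16) outside
  → clear
Obstacle 2 [(0,20) (11,14) (6,24)]:
  edge (0,20)–(11,14): clear
  edge (11,14)–(6,24): crosses AB
  edge (6,24)–(0,20): crosses AB
  → BLOCKED
Obstacle 3 [(0,7) (10,0) (11,4) (6,11)]:
  edge (0,7)–(10,0): clear
  edge (10,0)–(11,4): clear
  edge (11,4)–(6,11): clear
  edge (6,11)–(0,7): clear
  midpoint (8,16) outside
  → clear

BLOCKED by obstacle 2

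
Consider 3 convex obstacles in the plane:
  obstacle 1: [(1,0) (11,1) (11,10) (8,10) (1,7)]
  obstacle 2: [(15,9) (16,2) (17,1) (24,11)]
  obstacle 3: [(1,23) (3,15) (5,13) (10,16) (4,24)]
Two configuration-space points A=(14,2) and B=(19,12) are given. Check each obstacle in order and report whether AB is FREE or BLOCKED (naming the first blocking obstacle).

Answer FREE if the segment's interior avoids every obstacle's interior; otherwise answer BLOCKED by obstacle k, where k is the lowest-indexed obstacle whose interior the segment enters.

Obstacle 1 [(1,0) (11,1) (11,10) (8,10) (1,7)]:
  edge (1,0)–(11,1): clear
  edge (11,1)–(11,10): clear
  edge (11,10)–(8,10): clear
  edge (8,10)–(1,7): clear
  edge (1,7)–(1,0): clear
  midpoint (33/2,7) outside
  → clear
Obstacle 2 [(15,9) (16,2) (17,1) (24,11)]:
  edge (15,9)–(16,2): crosses AB
  edge (16,2)–(17,1): clear
  edge (17,1)–(24,11): clear
  edge (24,11)–(15,9): crosses AB
  → BLOCKED
Obstacle 3 [(1,23) (3,15) (5,13) (10,16) (4,24)]:
  edge (1,23)–(3,15): clear
  edge (3,15)–(5,13): clear
  edge (5,13)–(10,16): clear
  edge (10,16)–(4,24): clear
  edge (4,24)–(1,23): clear
  midpoint (33/2,7) outside
  → clear

BLOCKED by obstacle 2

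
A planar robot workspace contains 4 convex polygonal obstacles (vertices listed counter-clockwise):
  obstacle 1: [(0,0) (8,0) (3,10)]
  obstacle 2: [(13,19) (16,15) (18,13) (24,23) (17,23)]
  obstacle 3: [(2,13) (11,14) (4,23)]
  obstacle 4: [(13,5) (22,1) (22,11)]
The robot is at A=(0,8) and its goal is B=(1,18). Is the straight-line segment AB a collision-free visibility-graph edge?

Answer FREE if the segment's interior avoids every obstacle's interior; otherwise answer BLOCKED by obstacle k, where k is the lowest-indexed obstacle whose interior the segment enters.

FREE

Obstacle 1 [(0,0) (8,0) (3,10)]:
  edge (0,0)–(8,0): clear
  edge (8,0)–(3,10): clear
  edge (3,10)–(0,0): clear
  midpoint (1/2,13) outside
  → clear
Obstacle 2 [(13,19) (16,15) (18,13) (24,23) (17,23)]:
  edge (13,19)–(16,15): clear
  edge (16,15)–(18,13): clear
  edge (18,13)–(24,23): clear
  edge (24,23)–(17,23): clear
  edge (17,23)–(13,19): clear
  midpoint (1/2,13) outside
  → clear
Obstacle 3 [(2,13) (11,14) (4,23)]:
  edge (2,13)–(11,14): clear
  edge (11,14)–(4,23): clear
  edge (4,23)–(2,13): clear
  midpoint (1/2,13) outside
  → clear
Obstacle 4 [(13,5) (22,1) (22,11)]:
  edge (13,5)–(22,1): clear
  edge (22,1)–(22,11): clear
  edge (22,11)–(13,5): clear
  midpoint (1/2,13) outside
  → clear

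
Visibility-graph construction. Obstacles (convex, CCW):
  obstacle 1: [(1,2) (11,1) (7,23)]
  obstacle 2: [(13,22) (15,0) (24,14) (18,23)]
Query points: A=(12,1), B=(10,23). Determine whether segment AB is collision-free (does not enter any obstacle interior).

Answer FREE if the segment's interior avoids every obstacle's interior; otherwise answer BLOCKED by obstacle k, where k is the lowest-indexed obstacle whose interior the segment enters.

Obstacle 1 [(1,2) (11,1) (7,23)]:
  edge (1,2)–(11,1): clear
  edge (11,1)–(7,23): clear
  edge (7,23)–(1,2): clear
  midpoint (11,12) outside
  → clear
Obstacle 2 [(13,22) (15,0) (24,14) (18,23)]:
  edge (13,22)–(15,0): clear
  edge (15,0)–(24,14): clear
  edge (24,14)–(18,23): clear
  edge (18,23)–(13,22): clear
  midpoint (11,12) outside
  → clear

FREE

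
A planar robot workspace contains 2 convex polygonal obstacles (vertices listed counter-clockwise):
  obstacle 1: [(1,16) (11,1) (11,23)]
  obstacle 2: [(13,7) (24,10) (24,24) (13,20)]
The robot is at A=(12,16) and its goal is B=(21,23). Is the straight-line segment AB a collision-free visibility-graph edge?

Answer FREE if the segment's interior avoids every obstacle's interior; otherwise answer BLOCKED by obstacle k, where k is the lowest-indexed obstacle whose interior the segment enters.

BLOCKED by obstacle 2

Obstacle 1 [(1,16) (11,1) (11,23)]:
  edge (1,16)–(11,1): clear
  edge (11,1)–(11,23): clear
  edge (11,23)–(1,16): clear
  midpoint (33/2,39/2) outside
  → clear
Obstacle 2 [(13,7) (24,10) (24,24) (13,20)]:
  edge (13,7)–(24,10): clear
  edge (24,10)–(24,24): clear
  edge (24,24)–(13,20): crosses AB
  edge (13,20)–(13,7): crosses AB
  → BLOCKED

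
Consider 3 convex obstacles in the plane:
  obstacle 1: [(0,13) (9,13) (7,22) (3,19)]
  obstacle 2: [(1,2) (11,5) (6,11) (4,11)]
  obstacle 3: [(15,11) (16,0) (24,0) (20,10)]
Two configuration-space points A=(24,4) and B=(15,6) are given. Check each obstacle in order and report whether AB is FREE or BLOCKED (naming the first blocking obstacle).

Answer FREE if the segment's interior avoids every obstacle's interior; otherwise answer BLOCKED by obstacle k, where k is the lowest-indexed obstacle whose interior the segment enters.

BLOCKED by obstacle 3

Obstacle 1 [(0,13) (9,13) (7,22) (3,19)]:
  edge (0,13)–(9,13): clear
  edge (9,13)–(7,22): clear
  edge (7,22)–(3,19): clear
  edge (3,19)–(0,13): clear
  midpoint (39/2,5) outside
  → clear
Obstacle 2 [(1,2) (11,5) (6,11) (4,11)]:
  edge (1,2)–(11,5): clear
  edge (11,5)–(6,11): clear
  edge (6,11)–(4,11): clear
  edge (4,11)–(1,2): clear
  midpoint (39/2,5) outside
  → clear
Obstacle 3 [(15,11) (16,0) (24,0) (20,10)]:
  edge (15,11)–(16,0): crosses AB
  edge (16,0)–(24,0): clear
  edge (24,0)–(20,10): crosses AB
  edge (20,10)–(15,11): clear
  → BLOCKED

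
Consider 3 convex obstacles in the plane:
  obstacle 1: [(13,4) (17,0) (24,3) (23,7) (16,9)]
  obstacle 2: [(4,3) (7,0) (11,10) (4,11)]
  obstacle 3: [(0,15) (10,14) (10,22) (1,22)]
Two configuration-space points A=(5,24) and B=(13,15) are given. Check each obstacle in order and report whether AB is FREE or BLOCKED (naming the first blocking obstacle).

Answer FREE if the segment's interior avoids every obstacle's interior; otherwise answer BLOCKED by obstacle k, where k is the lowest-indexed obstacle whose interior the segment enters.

BLOCKED by obstacle 3

Obstacle 1 [(13,4) (17,0) (24,3) (23,7) (16,9)]:
  edge (13,4)–(17,0): clear
  edge (17,0)–(24,3): clear
  edge (24,3)–(23,7): clear
  edge (23,7)–(16,9): clear
  edge (16,9)–(13,4): clear
  midpoint (9,39/2) outside
  → clear
Obstacle 2 [(4,3) (7,0) (11,10) (4,11)]:
  edge (4,3)–(7,0): clear
  edge (7,0)–(11,10): clear
  edge (11,10)–(4,11): clear
  edge (4,11)–(4,3): clear
  midpoint (9,39/2) outside
  → clear
Obstacle 3 [(0,15) (10,14) (10,22) (1,22)]:
  edge (0,15)–(10,14): clear
  edge (10,14)–(10,22): crosses AB
  edge (10,22)–(1,22): crosses AB
  edge (1,22)–(0,15): clear
  → BLOCKED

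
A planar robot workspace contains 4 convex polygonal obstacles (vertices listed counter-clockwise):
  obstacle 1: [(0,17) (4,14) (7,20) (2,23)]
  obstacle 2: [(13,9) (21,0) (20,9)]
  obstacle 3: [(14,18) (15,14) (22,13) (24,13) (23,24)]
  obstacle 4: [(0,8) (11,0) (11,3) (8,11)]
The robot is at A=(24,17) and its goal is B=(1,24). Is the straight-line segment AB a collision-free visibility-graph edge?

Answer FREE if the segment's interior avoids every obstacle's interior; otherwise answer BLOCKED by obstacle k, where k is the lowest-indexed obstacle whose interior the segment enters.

Obstacle 1 [(0,17) (4,14) (7,20) (2,23)]:
  edge (0,17)–(4,14): clear
  edge (4,14)–(7,20): clear
  edge (7,20)–(2,23): clear
  edge (2,23)–(0,17): clear
  midpoint (25/2,41/2) outside
  → clear
Obstacle 2 [(13,9) (21,0) (20,9)]:
  edge (13,9)–(21,0): clear
  edge (21,0)–(20,9): clear
  edge (20,9)–(13,9): clear
  midpoint (25/2,41/2) outside
  → clear
Obstacle 3 [(14,18) (15,14) (22,13) (24,13) (23,24)]:
  edge (14,18)–(15,14): clear
  edge (15,14)–(22,13): clear
  edge (22,13)–(24,13): clear
  edge (24,13)–(23,24): crosses AB
  edge (23,24)–(14,18): crosses AB
  → BLOCKED
Obstacle 4 [(0,8) (11,0) (11,3) (8,11)]:
  edge (0,8)–(11,0): clear
  edge (11,0)–(11,3): clear
  edge (11,3)–(8,11): clear
  edge (8,11)–(0,8): clear
  midpoint (25/2,41/2) outside
  → clear

BLOCKED by obstacle 3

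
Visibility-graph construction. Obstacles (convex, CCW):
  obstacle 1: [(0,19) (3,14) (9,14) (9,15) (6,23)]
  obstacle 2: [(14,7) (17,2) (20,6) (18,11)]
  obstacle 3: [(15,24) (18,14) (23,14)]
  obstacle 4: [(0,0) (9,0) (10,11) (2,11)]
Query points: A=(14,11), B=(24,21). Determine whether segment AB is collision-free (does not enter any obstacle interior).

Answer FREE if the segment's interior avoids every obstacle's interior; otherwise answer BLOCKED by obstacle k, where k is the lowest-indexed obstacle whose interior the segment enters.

BLOCKED by obstacle 3

Obstacle 1 [(0,19) (3,14) (9,14) (9,15) (6,23)]:
  edge (0,19)–(3,14): clear
  edge (3,14)–(9,14): clear
  edge (9,14)–(9,15): clear
  edge (9,15)–(6,23): clear
  edge (6,23)–(0,19): clear
  midpoint (19,16) outside
  → clear
Obstacle 2 [(14,7) (17,2) (20,6) (18,11)]:
  edge (14,7)–(17,2): clear
  edge (17,2)–(20,6): clear
  edge (20,6)–(18,11): clear
  edge (18,11)–(14,7): clear
  midpoint (19,16) outside
  → clear
Obstacle 3 [(15,24) (18,14) (23,14)]:
  edge (15,24)–(18,14): crosses AB
  edge (18,14)–(23,14): clear
  edge (23,14)–(15,24): crosses AB
  → BLOCKED
Obstacle 4 [(0,0) (9,0) (10,11) (2,11)]:
  edge (0,0)–(9,0): clear
  edge (9,0)–(10,11): clear
  edge (10,11)–(2,11): clear
  edge (2,11)–(0,0): clear
  midpoint (19,16) outside
  → clear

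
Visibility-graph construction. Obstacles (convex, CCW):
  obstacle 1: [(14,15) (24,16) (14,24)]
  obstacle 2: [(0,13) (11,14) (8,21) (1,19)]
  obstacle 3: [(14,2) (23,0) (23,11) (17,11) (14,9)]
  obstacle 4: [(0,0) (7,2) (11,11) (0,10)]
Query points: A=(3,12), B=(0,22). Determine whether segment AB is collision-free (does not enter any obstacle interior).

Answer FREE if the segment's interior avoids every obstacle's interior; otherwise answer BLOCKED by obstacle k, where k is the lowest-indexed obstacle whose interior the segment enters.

Obstacle 1 [(14,15) (24,16) (14,24)]:
  edge (14,15)–(24,16): clear
  edge (24,16)–(14,24): clear
  edge (14,24)–(14,15): clear
  midpoint (3/2,17) outside
  → clear
Obstacle 2 [(0,13) (11,14) (8,21) (1,19)]:
  edge (0,13)–(11,14): crosses AB
  edge (11,14)–(8,21): clear
  edge (8,21)–(1,19): clear
  edge (1,19)–(0,13): crosses AB
  → BLOCKED
Obstacle 3 [(14,2) (23,0) (23,11) (17,11) (14,9)]:
  edge (14,2)–(23,0): clear
  edge (23,0)–(23,11): clear
  edge (23,11)–(17,11): clear
  edge (17,11)–(14,9): clear
  edge (14,9)–(14,2): clear
  midpoint (3/2,17) outside
  → clear
Obstacle 4 [(0,0) (7,2) (11,11) (0,10)]:
  edge (0,0)–(7,2): clear
  edge (7,2)–(11,11): clear
  edge (11,11)–(0,10): clear
  edge (0,10)–(0,0): clear
  midpoint (3/2,17) outside
  → clear

BLOCKED by obstacle 2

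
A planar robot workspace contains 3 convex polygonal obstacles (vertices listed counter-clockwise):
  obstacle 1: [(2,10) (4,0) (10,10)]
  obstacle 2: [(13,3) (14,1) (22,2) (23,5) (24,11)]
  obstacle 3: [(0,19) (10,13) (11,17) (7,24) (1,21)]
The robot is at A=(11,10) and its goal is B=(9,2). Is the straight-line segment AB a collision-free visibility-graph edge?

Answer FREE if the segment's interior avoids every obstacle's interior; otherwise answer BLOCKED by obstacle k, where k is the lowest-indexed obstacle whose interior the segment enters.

Obstacle 1 [(2,10) (4,0) (10,10)]:
  edge (2,10)–(4,0): clear
  edge (4,0)–(10,10): clear
  edge (10,10)–(2,10): clear
  midpoint (10,6) outside
  → clear
Obstacle 2 [(13,3) (14,1) (22,2) (23,5) (24,11)]:
  edge (13,3)–(14,1): clear
  edge (14,1)–(22,2): clear
  edge (22,2)–(23,5): clear
  edge (23,5)–(24,11): clear
  edge (24,11)–(13,3): clear
  midpoint (10,6) outside
  → clear
Obstacle 3 [(0,19) (10,13) (11,17) (7,24) (1,21)]:
  edge (0,19)–(10,13): clear
  edge (10,13)–(11,17): clear
  edge (11,17)–(7,24): clear
  edge (7,24)–(1,21): clear
  edge (1,21)–(0,19): clear
  midpoint (10,6) outside
  → clear

FREE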